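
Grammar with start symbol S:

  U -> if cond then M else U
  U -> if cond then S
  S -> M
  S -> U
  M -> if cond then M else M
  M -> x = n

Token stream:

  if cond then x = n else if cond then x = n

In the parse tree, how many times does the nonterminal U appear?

2

[S [U if cond then [M x = n] else [U if cond then [S [M x = n]]]]]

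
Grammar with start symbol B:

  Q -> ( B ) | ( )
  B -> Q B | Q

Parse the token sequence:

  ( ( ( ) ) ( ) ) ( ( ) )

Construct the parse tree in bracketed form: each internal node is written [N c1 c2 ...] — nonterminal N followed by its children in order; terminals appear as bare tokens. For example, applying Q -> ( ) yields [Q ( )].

[B [Q ( [B [Q ( [B [Q ( )]] )] [B [Q ( )]]] )] [B [Q ( [B [Q ( )]] )]]]

B
Q B
( B ) B
( Q B ) B
( ( B ) B ) B
( ( Q ) B ) B
( ( ( ) ) B ) B
( ( ( ) ) Q ) B
( ( ( ) ) ( ) ) B
( ( ( ) ) ( ) ) Q
( ( ( ) ) ( ) ) ( B )
( ( ( ) ) ( ) ) ( Q )
( ( ( ) ) ( ) ) ( ( ) )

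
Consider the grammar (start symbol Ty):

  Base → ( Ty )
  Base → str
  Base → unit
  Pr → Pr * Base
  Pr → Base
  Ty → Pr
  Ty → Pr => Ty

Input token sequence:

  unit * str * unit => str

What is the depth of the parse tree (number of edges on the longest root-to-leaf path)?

5

[Ty [Pr [Pr [Pr [Base unit]] * [Base str]] * [Base unit]] => [Ty [Pr [Base str]]]]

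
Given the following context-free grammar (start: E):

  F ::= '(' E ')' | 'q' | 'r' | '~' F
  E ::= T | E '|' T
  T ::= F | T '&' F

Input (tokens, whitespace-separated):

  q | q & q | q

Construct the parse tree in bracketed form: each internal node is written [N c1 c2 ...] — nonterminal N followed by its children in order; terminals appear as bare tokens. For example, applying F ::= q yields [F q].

[E [E [E [T [F q]]] | [T [T [F q]] & [F q]]] | [T [F q]]]

E
E | T
E | T | T
T | T | T
F | T | T
q | T | T
q | T & F | T
q | F & F | T
q | q & F | T
q | q & q | T
q | q & q | F
q | q & q | q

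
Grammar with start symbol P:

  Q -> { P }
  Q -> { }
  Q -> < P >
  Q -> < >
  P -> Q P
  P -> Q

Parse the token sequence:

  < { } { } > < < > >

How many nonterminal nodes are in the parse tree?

10

[P [Q < [P [Q { }] [P [Q { }]]] >] [P [Q < [P [Q < >]] >]]]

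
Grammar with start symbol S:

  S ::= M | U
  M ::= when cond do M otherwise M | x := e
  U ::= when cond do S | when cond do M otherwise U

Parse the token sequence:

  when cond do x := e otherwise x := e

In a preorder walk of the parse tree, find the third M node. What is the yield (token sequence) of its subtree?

x := e

[S [M when cond do [M x := e] otherwise [M x := e]]]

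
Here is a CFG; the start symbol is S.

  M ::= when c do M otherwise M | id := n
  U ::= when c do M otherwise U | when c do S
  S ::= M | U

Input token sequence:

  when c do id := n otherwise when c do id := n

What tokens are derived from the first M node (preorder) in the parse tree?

id := n

[S [U when c do [M id := n] otherwise [U when c do [S [M id := n]]]]]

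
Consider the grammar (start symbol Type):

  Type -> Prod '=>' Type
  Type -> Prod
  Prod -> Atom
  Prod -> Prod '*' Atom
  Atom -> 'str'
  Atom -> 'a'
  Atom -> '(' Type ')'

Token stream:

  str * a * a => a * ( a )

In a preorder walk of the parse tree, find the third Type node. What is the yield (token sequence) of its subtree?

[Type [Prod [Prod [Prod [Atom str]] * [Atom a]] * [Atom a]] => [Type [Prod [Prod [Atom a]] * [Atom ( [Type [Prod [Atom a]]] )]]]]

a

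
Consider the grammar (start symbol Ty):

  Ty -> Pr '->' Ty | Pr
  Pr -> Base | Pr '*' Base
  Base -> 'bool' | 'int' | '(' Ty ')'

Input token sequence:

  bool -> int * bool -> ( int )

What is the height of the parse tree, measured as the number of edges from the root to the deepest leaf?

8

[Ty [Pr [Base bool]] -> [Ty [Pr [Pr [Base int]] * [Base bool]] -> [Ty [Pr [Base ( [Ty [Pr [Base int]]] )]]]]]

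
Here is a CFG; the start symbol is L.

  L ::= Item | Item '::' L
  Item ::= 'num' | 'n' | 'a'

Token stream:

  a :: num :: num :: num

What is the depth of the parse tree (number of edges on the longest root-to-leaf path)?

[L [Item a] :: [L [Item num] :: [L [Item num] :: [L [Item num]]]]]

5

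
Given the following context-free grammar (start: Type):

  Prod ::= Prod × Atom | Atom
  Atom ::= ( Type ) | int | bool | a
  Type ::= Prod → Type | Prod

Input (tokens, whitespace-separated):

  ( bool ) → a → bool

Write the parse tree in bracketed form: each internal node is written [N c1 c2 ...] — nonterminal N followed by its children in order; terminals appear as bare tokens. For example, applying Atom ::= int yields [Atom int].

[Type [Prod [Atom ( [Type [Prod [Atom bool]]] )]] → [Type [Prod [Atom a]] → [Type [Prod [Atom bool]]]]]

Type
Prod → Type
Atom → Type
( Type ) → Type
( Prod ) → Type
( Atom ) → Type
( bool ) → Type
( bool ) → Prod → Type
( bool ) → Atom → Type
( bool ) → a → Type
( bool ) → a → Prod
( bool ) → a → Atom
( bool ) → a → bool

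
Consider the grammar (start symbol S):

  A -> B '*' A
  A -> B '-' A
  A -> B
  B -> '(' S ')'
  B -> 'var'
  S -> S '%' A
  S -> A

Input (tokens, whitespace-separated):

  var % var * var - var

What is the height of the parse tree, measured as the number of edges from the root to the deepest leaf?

[S [S [A [B var]]] % [A [B var] * [A [B var] - [A [B var]]]]]

5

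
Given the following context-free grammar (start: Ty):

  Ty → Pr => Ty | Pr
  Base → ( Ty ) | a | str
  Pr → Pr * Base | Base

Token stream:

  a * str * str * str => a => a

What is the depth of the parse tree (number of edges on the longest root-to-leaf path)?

[Ty [Pr [Pr [Pr [Pr [Base a]] * [Base str]] * [Base str]] * [Base str]] => [Ty [Pr [Base a]] => [Ty [Pr [Base a]]]]]

6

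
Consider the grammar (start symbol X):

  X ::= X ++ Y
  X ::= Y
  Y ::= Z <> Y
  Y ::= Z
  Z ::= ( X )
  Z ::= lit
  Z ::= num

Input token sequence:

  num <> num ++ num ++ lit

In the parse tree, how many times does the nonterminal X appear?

3

[X [X [X [Y [Z num] <> [Y [Z num]]]] ++ [Y [Z num]]] ++ [Y [Z lit]]]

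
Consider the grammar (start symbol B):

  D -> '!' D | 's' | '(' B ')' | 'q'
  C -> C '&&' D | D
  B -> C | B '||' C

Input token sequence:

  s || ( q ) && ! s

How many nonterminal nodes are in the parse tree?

12

[B [B [C [D s]]] || [C [C [D ( [B [C [D q]]] )]] && [D ! [D s]]]]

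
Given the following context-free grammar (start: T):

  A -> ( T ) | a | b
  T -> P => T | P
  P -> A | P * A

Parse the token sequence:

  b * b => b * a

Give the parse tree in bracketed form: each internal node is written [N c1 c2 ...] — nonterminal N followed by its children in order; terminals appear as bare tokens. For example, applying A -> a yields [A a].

[T [P [P [A b]] * [A b]] => [T [P [P [A b]] * [A a]]]]

T
P => T
P * A => T
A * A => T
b * A => T
b * b => T
b * b => P
b * b => P * A
b * b => A * A
b * b => b * A
b * b => b * a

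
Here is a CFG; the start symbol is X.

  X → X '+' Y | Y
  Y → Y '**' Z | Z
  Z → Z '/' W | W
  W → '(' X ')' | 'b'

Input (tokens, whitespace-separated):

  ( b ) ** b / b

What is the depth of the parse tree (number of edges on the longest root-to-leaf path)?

9

[X [Y [Y [Z [W ( [X [Y [Z [W b]]]] )]]] ** [Z [Z [W b]] / [W b]]]]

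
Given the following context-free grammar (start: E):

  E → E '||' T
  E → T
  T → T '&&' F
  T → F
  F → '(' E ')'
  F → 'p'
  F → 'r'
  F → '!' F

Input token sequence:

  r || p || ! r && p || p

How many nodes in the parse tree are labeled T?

[E [E [E [E [T [F r]]] || [T [F p]]] || [T [T [F ! [F r]]] && [F p]]] || [T [F p]]]

5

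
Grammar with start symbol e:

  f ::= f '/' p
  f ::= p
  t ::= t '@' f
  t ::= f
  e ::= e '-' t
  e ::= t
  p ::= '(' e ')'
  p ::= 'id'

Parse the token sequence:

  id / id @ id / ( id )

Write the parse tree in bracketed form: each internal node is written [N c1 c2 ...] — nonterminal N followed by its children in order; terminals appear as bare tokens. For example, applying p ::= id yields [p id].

e
t
t @ f
f @ f
f / p @ f
p / p @ f
id / p @ f
id / id @ f
id / id @ f / p
id / id @ p / p
id / id @ id / p
id / id @ id / ( e )
id / id @ id / ( t )
id / id @ id / ( f )
id / id @ id / ( p )
id / id @ id / ( id )

[e [t [t [f [f [p id]] / [p id]]] @ [f [f [p id]] / [p ( [e [t [f [p id]]]] )]]]]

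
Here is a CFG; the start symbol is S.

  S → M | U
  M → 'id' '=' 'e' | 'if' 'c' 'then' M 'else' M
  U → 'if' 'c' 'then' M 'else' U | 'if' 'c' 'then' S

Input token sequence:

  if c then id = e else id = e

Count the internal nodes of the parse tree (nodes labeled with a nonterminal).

4

[S [M if c then [M id = e] else [M id = e]]]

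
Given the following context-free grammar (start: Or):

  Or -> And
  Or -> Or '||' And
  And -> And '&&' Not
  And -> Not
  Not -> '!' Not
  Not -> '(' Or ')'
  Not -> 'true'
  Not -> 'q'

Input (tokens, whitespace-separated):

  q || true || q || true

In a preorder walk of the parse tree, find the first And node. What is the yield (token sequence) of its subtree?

[Or [Or [Or [Or [And [Not q]]] || [And [Not true]]] || [And [Not q]]] || [And [Not true]]]

q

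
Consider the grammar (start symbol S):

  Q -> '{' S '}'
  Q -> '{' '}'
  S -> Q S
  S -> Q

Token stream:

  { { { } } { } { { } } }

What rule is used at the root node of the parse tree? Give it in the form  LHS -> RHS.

S -> Q

[S [Q { [S [Q { [S [Q { }]] }] [S [Q { }] [S [Q { [S [Q { }]] }]]]] }]]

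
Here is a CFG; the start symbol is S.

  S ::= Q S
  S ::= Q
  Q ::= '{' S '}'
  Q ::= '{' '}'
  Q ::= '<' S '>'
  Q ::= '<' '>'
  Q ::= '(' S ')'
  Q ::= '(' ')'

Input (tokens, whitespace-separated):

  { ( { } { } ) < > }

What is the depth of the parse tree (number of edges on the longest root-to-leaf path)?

[S [Q { [S [Q ( [S [Q { }] [S [Q { }]]] )] [S [Q < >]]] }]]

7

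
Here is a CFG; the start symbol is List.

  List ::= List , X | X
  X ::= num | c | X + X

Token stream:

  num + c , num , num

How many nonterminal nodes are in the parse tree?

8

[List [List [List [X [X num] + [X c]]] , [X num]] , [X num]]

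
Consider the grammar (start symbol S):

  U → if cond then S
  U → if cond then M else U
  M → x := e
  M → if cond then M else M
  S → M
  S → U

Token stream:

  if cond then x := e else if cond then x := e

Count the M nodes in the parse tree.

[S [U if cond then [M x := e] else [U if cond then [S [M x := e]]]]]

2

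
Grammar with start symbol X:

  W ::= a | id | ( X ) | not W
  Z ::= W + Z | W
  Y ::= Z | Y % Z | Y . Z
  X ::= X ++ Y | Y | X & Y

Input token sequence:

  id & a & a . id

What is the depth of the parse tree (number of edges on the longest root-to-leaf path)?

6

[X [X [X [Y [Z [W id]]]] & [Y [Z [W a]]]] & [Y [Y [Z [W a]]] . [Z [W id]]]]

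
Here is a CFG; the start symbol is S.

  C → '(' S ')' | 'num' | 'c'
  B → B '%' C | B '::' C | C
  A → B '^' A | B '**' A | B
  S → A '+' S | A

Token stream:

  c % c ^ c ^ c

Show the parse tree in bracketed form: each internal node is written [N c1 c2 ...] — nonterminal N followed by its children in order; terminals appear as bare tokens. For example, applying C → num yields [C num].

[S [A [B [B [C c]] % [C c]] ^ [A [B [C c]] ^ [A [B [C c]]]]]]

S
A
B ^ A
B % C ^ A
C % C ^ A
c % C ^ A
c % c ^ A
c % c ^ B ^ A
c % c ^ C ^ A
c % c ^ c ^ A
c % c ^ c ^ B
c % c ^ c ^ C
c % c ^ c ^ c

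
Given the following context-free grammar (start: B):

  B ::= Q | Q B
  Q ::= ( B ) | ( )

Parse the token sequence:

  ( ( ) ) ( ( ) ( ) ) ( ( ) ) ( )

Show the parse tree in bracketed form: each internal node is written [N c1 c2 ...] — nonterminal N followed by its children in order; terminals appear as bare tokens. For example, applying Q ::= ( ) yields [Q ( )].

B
Q B
( B ) B
( Q ) B
( ( ) ) B
( ( ) ) Q B
( ( ) ) ( B ) B
( ( ) ) ( Q B ) B
( ( ) ) ( ( ) B ) B
( ( ) ) ( ( ) Q ) B
( ( ) ) ( ( ) ( ) ) B
( ( ) ) ( ( ) ( ) ) Q B
( ( ) ) ( ( ) ( ) ) ( B ) B
( ( ) ) ( ( ) ( ) ) ( Q ) B
( ( ) ) ( ( ) ( ) ) ( ( ) ) B
( ( ) ) ( ( ) ( ) ) ( ( ) ) Q
( ( ) ) ( ( ) ( ) ) ( ( ) ) ( )

[B [Q ( [B [Q ( )]] )] [B [Q ( [B [Q ( )] [B [Q ( )]]] )] [B [Q ( [B [Q ( )]] )] [B [Q ( )]]]]]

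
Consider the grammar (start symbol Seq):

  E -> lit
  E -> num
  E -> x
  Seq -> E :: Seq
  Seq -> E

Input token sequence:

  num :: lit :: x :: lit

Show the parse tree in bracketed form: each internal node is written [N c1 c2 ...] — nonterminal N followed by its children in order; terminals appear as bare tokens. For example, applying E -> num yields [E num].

Seq
E :: Seq
num :: Seq
num :: E :: Seq
num :: lit :: Seq
num :: lit :: E :: Seq
num :: lit :: x :: Seq
num :: lit :: x :: E
num :: lit :: x :: lit

[Seq [E num] :: [Seq [E lit] :: [Seq [E x] :: [Seq [E lit]]]]]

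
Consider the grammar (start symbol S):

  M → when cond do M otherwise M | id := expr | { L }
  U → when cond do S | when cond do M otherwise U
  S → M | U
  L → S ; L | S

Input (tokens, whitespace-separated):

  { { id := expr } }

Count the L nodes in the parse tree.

2

[S [M { [L [S [M { [L [S [M id := expr]]] }]]] }]]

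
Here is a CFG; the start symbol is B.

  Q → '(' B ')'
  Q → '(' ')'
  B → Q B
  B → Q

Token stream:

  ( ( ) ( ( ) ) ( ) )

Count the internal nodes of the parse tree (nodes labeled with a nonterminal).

[B [Q ( [B [Q ( )] [B [Q ( [B [Q ( )]] )] [B [Q ( )]]]] )]]

10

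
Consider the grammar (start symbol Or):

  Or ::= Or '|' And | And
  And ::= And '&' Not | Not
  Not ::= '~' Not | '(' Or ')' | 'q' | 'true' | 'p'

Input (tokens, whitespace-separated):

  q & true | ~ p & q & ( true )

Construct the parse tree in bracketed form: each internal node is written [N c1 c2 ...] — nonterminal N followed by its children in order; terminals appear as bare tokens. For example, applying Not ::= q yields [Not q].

Or
Or | And
And | And
And & Not | And
Not & Not | And
q & Not | And
q & true | And
q & true | And & Not
q & true | And & Not & Not
q & true | Not & Not & Not
q & true | ~ Not & Not & Not
q & true | ~ p & Not & Not
q & true | ~ p & q & Not
q & true | ~ p & q & ( Or )
q & true | ~ p & q & ( And )
q & true | ~ p & q & ( Not )
q & true | ~ p & q & ( true )

[Or [Or [And [And [Not q]] & [Not true]]] | [And [And [And [Not ~ [Not p]]] & [Not q]] & [Not ( [Or [And [Not true]]] )]]]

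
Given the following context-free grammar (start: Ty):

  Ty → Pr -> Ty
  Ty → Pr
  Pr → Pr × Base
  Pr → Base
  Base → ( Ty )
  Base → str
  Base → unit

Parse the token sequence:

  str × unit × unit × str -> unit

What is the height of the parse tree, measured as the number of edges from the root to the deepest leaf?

[Ty [Pr [Pr [Pr [Pr [Base str]] × [Base unit]] × [Base unit]] × [Base str]] -> [Ty [Pr [Base unit]]]]

6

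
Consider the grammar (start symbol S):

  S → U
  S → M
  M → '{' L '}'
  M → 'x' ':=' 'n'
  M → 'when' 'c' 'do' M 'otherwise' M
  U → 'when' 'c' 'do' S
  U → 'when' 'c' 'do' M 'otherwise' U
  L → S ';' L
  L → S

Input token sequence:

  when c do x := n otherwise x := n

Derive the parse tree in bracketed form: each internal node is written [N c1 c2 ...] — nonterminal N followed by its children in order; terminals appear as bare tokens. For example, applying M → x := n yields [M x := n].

[S [M when c do [M x := n] otherwise [M x := n]]]

S
M
when c do M otherwise M
when c do x := n otherwise M
when c do x := n otherwise x := n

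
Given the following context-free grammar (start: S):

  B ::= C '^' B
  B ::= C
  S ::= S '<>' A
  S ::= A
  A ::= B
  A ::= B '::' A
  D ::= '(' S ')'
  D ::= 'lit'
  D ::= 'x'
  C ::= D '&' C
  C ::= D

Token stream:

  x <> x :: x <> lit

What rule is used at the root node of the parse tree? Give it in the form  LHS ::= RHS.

S ::= S '<>' A

[S [S [S [A [B [C [D x]]]]] <> [A [B [C [D x]]] :: [A [B [C [D x]]]]]] <> [A [B [C [D lit]]]]]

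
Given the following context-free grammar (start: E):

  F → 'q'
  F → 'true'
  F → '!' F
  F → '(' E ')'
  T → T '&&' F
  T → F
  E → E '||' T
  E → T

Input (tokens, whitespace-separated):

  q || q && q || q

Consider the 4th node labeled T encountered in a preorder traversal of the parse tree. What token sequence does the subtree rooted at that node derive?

q

[E [E [E [T [F q]]] || [T [T [F q]] && [F q]]] || [T [F q]]]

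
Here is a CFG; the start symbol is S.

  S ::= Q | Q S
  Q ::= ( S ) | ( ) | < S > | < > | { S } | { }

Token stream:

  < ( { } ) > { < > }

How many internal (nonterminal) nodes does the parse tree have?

10

[S [Q < [S [Q ( [S [Q { }]] )]] >] [S [Q { [S [Q < >]] }]]]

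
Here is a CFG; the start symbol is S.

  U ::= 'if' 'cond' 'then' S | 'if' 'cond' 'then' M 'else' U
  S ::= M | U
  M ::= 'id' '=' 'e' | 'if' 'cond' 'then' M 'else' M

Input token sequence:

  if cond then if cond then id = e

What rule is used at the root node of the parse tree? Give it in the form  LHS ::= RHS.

[S [U if cond then [S [U if cond then [S [M id = e]]]]]]

S ::= U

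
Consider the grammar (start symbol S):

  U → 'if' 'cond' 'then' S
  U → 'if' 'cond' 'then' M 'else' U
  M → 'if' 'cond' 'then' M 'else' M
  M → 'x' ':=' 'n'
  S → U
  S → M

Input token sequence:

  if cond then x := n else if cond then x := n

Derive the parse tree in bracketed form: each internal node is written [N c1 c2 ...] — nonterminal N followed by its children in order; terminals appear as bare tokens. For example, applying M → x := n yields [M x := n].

[S [U if cond then [M x := n] else [U if cond then [S [M x := n]]]]]

S
U
if cond then M else U
if cond then x := n else U
if cond then x := n else if cond then S
if cond then x := n else if cond then M
if cond then x := n else if cond then x := n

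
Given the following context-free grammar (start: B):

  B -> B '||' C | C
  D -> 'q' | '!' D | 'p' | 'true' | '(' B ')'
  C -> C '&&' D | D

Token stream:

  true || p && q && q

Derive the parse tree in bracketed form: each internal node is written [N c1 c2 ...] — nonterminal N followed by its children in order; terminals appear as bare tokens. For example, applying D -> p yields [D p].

[B [B [C [D true]]] || [C [C [C [D p]] && [D q]] && [D q]]]

B
B || C
C || C
D || C
true || C
true || C && D
true || C && D && D
true || D && D && D
true || p && D && D
true || p && q && D
true || p && q && q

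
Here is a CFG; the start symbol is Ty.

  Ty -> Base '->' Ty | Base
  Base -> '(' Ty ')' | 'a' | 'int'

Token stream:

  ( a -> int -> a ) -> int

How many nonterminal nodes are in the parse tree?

10

[Ty [Base ( [Ty [Base a] -> [Ty [Base int] -> [Ty [Base a]]]] )] -> [Ty [Base int]]]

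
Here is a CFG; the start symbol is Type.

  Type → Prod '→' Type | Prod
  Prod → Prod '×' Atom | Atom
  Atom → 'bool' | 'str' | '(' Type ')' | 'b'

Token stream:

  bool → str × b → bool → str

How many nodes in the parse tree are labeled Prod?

5

[Type [Prod [Atom bool]] → [Type [Prod [Prod [Atom str]] × [Atom b]] → [Type [Prod [Atom bool]] → [Type [Prod [Atom str]]]]]]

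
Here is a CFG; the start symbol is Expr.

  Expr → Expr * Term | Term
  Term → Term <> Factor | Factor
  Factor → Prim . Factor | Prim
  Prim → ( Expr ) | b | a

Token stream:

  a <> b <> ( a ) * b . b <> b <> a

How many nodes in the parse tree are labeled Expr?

[Expr [Expr [Term [Term [Term [Factor [Prim a]]] <> [Factor [Prim b]]] <> [Factor [Prim ( [Expr [Term [Factor [Prim a]]]] )]]]] * [Term [Term [Term [Factor [Prim b] . [Factor [Prim b]]]] <> [Factor [Prim b]]] <> [Factor [Prim a]]]]

3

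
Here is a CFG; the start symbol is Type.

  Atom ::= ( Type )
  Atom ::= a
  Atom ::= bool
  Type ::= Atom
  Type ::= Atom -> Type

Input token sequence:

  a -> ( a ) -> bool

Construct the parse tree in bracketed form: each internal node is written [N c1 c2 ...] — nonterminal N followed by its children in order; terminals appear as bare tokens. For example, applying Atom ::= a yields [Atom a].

[Type [Atom a] -> [Type [Atom ( [Type [Atom a]] )] -> [Type [Atom bool]]]]

Type
Atom -> Type
a -> Type
a -> Atom -> Type
a -> ( Type ) -> Type
a -> ( Atom ) -> Type
a -> ( a ) -> Type
a -> ( a ) -> Atom
a -> ( a ) -> bool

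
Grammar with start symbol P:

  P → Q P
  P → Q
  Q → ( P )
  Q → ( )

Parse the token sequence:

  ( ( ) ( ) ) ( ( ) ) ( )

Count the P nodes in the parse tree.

6

[P [Q ( [P [Q ( )] [P [Q ( )]]] )] [P [Q ( [P [Q ( )]] )] [P [Q ( )]]]]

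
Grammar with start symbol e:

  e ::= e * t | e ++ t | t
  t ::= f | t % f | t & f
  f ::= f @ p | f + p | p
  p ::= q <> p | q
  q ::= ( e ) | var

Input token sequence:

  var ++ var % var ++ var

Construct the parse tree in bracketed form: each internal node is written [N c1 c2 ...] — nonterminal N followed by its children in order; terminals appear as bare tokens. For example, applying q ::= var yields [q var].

[e [e [e [t [f [p [q var]]]]] ++ [t [t [f [p [q var]]]] % [f [p [q var]]]]] ++ [t [f [p [q var]]]]]

e
e ++ t
e ++ t ++ t
t ++ t ++ t
f ++ t ++ t
p ++ t ++ t
q ++ t ++ t
var ++ t ++ t
var ++ t % f ++ t
var ++ f % f ++ t
var ++ p % f ++ t
var ++ q % f ++ t
var ++ var % f ++ t
var ++ var % p ++ t
var ++ var % q ++ t
var ++ var % var ++ t
var ++ var % var ++ f
var ++ var % var ++ p
var ++ var % var ++ q
var ++ var % var ++ var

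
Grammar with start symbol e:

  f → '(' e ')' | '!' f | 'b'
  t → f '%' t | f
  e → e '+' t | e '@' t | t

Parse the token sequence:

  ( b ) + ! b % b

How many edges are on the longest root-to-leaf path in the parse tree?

7

[e [e [t [f ( [e [t [f b]]] )]]] + [t [f ! [f b]] % [t [f b]]]]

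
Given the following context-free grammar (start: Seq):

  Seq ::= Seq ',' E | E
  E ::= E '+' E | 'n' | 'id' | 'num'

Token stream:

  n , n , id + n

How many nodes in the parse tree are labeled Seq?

3

[Seq [Seq [Seq [E n]] , [E n]] , [E [E id] + [E n]]]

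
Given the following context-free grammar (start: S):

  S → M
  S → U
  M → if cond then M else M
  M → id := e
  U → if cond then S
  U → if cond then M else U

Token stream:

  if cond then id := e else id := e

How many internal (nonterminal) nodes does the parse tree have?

4

[S [M if cond then [M id := e] else [M id := e]]]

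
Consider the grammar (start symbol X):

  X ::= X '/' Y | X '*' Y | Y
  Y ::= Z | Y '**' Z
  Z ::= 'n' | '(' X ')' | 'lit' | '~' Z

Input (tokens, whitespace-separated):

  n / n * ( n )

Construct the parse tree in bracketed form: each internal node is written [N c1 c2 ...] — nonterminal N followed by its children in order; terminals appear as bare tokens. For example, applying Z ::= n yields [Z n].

X
X * Y
X / Y * Y
Y / Y * Y
Z / Y * Y
n / Y * Y
n / Z * Y
n / n * Y
n / n * Z
n / n * ( X )
n / n * ( Y )
n / n * ( Z )
n / n * ( n )

[X [X [X [Y [Z n]]] / [Y [Z n]]] * [Y [Z ( [X [Y [Z n]]] )]]]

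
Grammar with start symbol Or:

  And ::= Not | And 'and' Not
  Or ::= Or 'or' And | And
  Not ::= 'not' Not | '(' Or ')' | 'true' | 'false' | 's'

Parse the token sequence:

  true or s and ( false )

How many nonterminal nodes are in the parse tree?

[Or [Or [And [Not true]]] or [And [And [Not s]] and [Not ( [Or [And [Not false]]] )]]]

11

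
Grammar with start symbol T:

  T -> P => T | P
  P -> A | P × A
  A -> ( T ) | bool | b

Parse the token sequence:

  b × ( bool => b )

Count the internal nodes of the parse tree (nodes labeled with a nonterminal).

11

[T [P [P [A b]] × [A ( [T [P [A bool]] => [T [P [A b]]]] )]]]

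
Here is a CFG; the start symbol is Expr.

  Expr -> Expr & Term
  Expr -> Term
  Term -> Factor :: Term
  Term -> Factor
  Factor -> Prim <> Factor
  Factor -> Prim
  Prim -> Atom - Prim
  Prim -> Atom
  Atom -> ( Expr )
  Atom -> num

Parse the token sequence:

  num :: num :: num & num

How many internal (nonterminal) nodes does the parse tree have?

18

[Expr [Expr [Term [Factor [Prim [Atom num]]] :: [Term [Factor [Prim [Atom num]]] :: [Term [Factor [Prim [Atom num]]]]]]] & [Term [Factor [Prim [Atom num]]]]]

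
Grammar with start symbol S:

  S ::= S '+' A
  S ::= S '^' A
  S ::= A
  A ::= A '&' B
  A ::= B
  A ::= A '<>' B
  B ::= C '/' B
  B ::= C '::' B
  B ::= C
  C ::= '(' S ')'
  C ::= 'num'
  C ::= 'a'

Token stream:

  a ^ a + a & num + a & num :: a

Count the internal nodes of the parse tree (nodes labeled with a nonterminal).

24

[S [S [S [S [A [B [C a]]]] ^ [A [B [C a]]]] + [A [A [B [C a]]] & [B [C num]]]] + [A [A [B [C a]]] & [B [C num] :: [B [C a]]]]]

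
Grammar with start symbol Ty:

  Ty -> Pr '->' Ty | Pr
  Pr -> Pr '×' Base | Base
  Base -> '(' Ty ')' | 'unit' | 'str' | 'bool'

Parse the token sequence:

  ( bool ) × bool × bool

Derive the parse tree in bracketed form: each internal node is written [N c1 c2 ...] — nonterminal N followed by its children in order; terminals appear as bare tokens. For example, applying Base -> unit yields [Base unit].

Ty
Pr
Pr × Base
Pr × Base × Base
Base × Base × Base
( Ty ) × Base × Base
( Pr ) × Base × Base
( Base ) × Base × Base
( bool ) × Base × Base
( bool ) × bool × Base
( bool ) × bool × bool

[Ty [Pr [Pr [Pr [Base ( [Ty [Pr [Base bool]]] )]] × [Base bool]] × [Base bool]]]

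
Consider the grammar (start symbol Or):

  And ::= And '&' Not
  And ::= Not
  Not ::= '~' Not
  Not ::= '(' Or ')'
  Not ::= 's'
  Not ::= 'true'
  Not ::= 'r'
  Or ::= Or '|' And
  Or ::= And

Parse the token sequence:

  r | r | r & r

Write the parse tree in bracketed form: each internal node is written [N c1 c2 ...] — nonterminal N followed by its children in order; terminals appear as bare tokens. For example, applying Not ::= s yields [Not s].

[Or [Or [Or [And [Not r]]] | [And [Not r]]] | [And [And [Not r]] & [Not r]]]

Or
Or | And
Or | And | And
And | And | And
Not | And | And
r | And | And
r | Not | And
r | r | And
r | r | And & Not
r | r | Not & Not
r | r | r & Not
r | r | r & r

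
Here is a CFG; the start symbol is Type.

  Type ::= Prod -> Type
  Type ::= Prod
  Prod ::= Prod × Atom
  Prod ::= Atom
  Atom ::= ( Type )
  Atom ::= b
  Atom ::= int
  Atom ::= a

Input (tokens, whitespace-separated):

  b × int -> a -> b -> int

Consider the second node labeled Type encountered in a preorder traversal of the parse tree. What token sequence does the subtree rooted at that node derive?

a -> b -> int

[Type [Prod [Prod [Atom b]] × [Atom int]] -> [Type [Prod [Atom a]] -> [Type [Prod [Atom b]] -> [Type [Prod [Atom int]]]]]]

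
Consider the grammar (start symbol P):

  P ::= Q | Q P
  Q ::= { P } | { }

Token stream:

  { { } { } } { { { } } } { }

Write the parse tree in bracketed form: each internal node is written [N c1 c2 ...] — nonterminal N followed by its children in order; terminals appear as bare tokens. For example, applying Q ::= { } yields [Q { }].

P
Q P
{ P } P
{ Q P } P
{ { } P } P
{ { } Q } P
{ { } { } } P
{ { } { } } Q P
{ { } { } } { P } P
{ { } { } } { Q } P
{ { } { } } { { P } } P
{ { } { } } { { Q } } P
{ { } { } } { { { } } } P
{ { } { } } { { { } } } Q
{ { } { } } { { { } } } { }

[P [Q { [P [Q { }] [P [Q { }]]] }] [P [Q { [P [Q { [P [Q { }]] }]] }] [P [Q { }]]]]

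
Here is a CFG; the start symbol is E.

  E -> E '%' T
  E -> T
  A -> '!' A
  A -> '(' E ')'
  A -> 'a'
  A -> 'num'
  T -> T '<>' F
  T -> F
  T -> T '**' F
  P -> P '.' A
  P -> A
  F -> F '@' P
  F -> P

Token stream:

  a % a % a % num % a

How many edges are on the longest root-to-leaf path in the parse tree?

[E [E [E [E [E [T [F [P [A a]]]]] % [T [F [P [A a]]]]] % [T [F [P [A a]]]]] % [T [F [P [A num]]]]] % [T [F [P [A a]]]]]

9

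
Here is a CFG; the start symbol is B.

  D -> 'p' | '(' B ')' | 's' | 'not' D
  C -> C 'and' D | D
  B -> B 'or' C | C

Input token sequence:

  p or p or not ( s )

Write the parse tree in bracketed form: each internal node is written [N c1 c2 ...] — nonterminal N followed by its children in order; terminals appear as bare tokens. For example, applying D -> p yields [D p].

B
B or C
B or C or C
C or C or C
D or C or C
p or C or C
p or D or C
p or p or C
p or p or D
p or p or not D
p or p or not ( B )
p or p or not ( C )
p or p or not ( D )
p or p or not ( s )

[B [B [B [C [D p]]] or [C [D p]]] or [C [D not [D ( [B [C [D s]]] )]]]]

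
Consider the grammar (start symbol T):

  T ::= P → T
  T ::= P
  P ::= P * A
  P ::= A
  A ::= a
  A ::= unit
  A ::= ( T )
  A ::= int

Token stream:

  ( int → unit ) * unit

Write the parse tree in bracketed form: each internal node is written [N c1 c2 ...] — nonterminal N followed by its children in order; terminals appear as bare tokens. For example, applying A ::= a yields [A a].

[T [P [P [A ( [T [P [A int]] → [T [P [A unit]]]] )]] * [A unit]]]

T
P
P * A
A * A
( T ) * A
( P → T ) * A
( A → T ) * A
( int → T ) * A
( int → P ) * A
( int → A ) * A
( int → unit ) * A
( int → unit ) * unit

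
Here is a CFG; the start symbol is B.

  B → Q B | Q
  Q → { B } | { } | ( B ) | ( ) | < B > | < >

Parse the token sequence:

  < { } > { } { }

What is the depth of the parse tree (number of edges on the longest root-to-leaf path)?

4

[B [Q < [B [Q { }]] >] [B [Q { }] [B [Q { }]]]]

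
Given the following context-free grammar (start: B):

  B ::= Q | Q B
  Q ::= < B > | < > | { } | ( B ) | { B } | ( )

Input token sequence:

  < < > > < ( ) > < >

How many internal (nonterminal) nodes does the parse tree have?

[B [Q < [B [Q < >]] >] [B [Q < [B [Q ( )]] >] [B [Q < >]]]]

10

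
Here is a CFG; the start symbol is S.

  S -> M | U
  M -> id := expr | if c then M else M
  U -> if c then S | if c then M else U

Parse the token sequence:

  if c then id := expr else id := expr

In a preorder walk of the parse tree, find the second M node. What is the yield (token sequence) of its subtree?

id := expr

[S [M if c then [M id := expr] else [M id := expr]]]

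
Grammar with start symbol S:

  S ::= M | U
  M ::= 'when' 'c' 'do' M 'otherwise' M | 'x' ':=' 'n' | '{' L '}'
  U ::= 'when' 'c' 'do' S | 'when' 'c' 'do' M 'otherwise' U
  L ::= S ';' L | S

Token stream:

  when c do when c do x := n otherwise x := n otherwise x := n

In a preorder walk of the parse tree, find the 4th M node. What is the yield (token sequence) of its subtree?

[S [M when c do [M when c do [M x := n] otherwise [M x := n]] otherwise [M x := n]]]

x := n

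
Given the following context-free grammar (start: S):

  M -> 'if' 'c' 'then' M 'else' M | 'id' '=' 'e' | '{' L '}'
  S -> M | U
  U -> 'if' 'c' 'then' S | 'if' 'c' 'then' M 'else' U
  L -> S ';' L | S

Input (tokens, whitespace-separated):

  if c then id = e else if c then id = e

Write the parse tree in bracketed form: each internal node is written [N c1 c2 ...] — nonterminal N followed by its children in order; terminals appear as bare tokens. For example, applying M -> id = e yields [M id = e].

[S [U if c then [M id = e] else [U if c then [S [M id = e]]]]]

S
U
if c then M else U
if c then id = e else U
if c then id = e else if c then S
if c then id = e else if c then M
if c then id = e else if c then id = e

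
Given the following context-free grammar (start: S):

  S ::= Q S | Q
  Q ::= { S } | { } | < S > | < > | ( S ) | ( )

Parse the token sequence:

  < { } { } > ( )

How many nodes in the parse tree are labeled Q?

4

[S [Q < [S [Q { }] [S [Q { }]]] >] [S [Q ( )]]]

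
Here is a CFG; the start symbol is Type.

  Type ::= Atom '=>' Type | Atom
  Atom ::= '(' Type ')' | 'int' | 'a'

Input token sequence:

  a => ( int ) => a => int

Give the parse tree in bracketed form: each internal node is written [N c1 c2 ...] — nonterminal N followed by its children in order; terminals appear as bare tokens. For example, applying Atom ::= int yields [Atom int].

[Type [Atom a] => [Type [Atom ( [Type [Atom int]] )] => [Type [Atom a] => [Type [Atom int]]]]]

Type
Atom => Type
a => Type
a => Atom => Type
a => ( Type ) => Type
a => ( Atom ) => Type
a => ( int ) => Type
a => ( int ) => Atom => Type
a => ( int ) => a => Type
a => ( int ) => a => Atom
a => ( int ) => a => int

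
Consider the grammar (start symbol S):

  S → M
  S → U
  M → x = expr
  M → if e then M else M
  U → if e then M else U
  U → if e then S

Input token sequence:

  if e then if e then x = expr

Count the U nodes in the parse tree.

[S [U if e then [S [U if e then [S [M x = expr]]]]]]

2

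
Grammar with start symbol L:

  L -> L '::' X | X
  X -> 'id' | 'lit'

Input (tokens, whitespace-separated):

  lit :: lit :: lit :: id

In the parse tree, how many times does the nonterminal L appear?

[L [L [L [L [X lit]] :: [X lit]] :: [X lit]] :: [X id]]

4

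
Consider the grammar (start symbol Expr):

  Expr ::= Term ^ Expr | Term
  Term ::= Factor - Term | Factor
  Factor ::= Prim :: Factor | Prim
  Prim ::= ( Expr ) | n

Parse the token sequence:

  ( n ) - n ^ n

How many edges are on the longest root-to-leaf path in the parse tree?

[Expr [Term [Factor [Prim ( [Expr [Term [Factor [Prim n]]]] )]] - [Term [Factor [Prim n]]]] ^ [Expr [Term [Factor [Prim n]]]]]

8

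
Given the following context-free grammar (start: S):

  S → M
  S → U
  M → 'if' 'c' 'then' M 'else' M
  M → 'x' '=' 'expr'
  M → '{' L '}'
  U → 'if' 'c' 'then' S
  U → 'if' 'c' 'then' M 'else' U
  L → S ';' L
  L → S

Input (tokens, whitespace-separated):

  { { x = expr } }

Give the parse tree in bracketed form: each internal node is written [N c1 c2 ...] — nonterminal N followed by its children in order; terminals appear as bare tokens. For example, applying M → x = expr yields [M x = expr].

[S [M { [L [S [M { [L [S [M x = expr]]] }]]] }]]

S
M
{ L }
{ S }
{ M }
{ { L } }
{ { S } }
{ { M } }
{ { x = expr } }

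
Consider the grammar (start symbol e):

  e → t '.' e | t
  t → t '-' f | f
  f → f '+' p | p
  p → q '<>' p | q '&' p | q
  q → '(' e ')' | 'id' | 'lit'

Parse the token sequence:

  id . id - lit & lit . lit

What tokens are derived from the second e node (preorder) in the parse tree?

id - lit & lit . lit

[e [t [f [p [q id]]]] . [e [t [t [f [p [q id]]]] - [f [p [q lit] & [p [q lit]]]]] . [e [t [f [p [q lit]]]]]]]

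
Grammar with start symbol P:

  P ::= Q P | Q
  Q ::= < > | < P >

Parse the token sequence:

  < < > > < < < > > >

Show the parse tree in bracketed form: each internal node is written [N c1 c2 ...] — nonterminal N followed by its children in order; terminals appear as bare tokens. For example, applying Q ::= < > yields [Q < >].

P
Q P
< P > P
< Q > P
< < > > P
< < > > Q
< < > > < P >
< < > > < Q >
< < > > < < P > >
< < > > < < Q > >
< < > > < < < > > >

[P [Q < [P [Q < >]] >] [P [Q < [P [Q < [P [Q < >]] >]] >]]]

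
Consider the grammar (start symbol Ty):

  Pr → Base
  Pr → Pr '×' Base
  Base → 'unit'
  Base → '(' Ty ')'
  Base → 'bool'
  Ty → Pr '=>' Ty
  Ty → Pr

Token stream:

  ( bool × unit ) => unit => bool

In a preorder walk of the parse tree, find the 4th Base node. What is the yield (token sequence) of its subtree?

unit

[Ty [Pr [Base ( [Ty [Pr [Pr [Base bool]] × [Base unit]]] )]] => [Ty [Pr [Base unit]] => [Ty [Pr [Base bool]]]]]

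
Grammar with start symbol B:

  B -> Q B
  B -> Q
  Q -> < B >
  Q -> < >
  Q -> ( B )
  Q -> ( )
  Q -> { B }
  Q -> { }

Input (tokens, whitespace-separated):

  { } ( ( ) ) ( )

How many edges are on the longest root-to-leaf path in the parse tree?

5

[B [Q { }] [B [Q ( [B [Q ( )]] )] [B [Q ( )]]]]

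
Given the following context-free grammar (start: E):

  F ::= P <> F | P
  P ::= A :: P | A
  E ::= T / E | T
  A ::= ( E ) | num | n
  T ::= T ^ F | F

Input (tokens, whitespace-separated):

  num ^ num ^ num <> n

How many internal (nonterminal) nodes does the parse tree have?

16

[E [T [T [T [F [P [A num]]]] ^ [F [P [A num]]]] ^ [F [P [A num]] <> [F [P [A n]]]]]]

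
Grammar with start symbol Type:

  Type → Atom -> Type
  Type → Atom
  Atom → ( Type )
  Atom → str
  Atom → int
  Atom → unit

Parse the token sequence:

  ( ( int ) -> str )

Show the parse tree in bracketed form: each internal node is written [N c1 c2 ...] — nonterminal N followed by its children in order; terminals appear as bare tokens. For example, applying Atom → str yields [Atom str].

Type
Atom
( Type )
( Atom -> Type )
( ( Type ) -> Type )
( ( Atom ) -> Type )
( ( int ) -> Type )
( ( int ) -> Atom )
( ( int ) -> str )

[Type [Atom ( [Type [Atom ( [Type [Atom int]] )] -> [Type [Atom str]]] )]]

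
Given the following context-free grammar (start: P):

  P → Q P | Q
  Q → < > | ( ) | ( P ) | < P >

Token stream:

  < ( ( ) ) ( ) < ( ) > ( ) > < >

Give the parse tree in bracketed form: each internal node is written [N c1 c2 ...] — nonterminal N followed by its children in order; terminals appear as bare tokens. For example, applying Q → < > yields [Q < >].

[P [Q < [P [Q ( [P [Q ( )]] )] [P [Q ( )] [P [Q < [P [Q ( )]] >] [P [Q ( )]]]]] >] [P [Q < >]]]

P
Q P
< P > P
< Q P > P
< ( P ) P > P
< ( Q ) P > P
< ( ( ) ) P > P
< ( ( ) ) Q P > P
< ( ( ) ) ( ) P > P
< ( ( ) ) ( ) Q P > P
< ( ( ) ) ( ) < P > P > P
< ( ( ) ) ( ) < Q > P > P
< ( ( ) ) ( ) < ( ) > P > P
< ( ( ) ) ( ) < ( ) > Q > P
< ( ( ) ) ( ) < ( ) > ( ) > P
< ( ( ) ) ( ) < ( ) > ( ) > Q
< ( ( ) ) ( ) < ( ) > ( ) > < >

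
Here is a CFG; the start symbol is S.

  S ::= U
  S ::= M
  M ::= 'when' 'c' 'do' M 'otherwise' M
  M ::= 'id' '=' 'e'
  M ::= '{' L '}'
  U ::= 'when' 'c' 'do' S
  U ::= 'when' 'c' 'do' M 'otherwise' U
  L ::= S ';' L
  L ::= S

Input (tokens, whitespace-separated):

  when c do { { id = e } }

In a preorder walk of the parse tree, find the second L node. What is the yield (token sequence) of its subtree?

id = e

[S [U when c do [S [M { [L [S [M { [L [S [M id = e]]] }]]] }]]]]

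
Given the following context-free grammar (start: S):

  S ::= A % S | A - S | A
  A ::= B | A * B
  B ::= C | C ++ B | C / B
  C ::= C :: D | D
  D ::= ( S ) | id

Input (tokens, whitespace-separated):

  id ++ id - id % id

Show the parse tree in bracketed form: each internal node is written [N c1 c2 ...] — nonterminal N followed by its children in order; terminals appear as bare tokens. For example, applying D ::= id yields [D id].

[S [A [B [C [D id]] ++ [B [C [D id]]]]] - [S [A [B [C [D id]]]] % [S [A [B [C [D id]]]]]]]

S
A - S
B - S
C ++ B - S
D ++ B - S
id ++ B - S
id ++ C - S
id ++ D - S
id ++ id - S
id ++ id - A % S
id ++ id - B % S
id ++ id - C % S
id ++ id - D % S
id ++ id - id % S
id ++ id - id % A
id ++ id - id % B
id ++ id - id % C
id ++ id - id % D
id ++ id - id % id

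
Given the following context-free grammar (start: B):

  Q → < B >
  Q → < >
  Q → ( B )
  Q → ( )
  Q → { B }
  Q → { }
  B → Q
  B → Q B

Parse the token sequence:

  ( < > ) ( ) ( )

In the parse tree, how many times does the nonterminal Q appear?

4

[B [Q ( [B [Q < >]] )] [B [Q ( )] [B [Q ( )]]]]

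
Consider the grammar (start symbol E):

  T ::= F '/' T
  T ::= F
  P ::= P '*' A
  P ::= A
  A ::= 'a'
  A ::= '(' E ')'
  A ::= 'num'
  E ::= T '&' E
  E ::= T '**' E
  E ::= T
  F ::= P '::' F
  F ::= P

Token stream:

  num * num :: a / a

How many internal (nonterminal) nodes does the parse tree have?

14

[E [T [F [P [P [A num]] * [A num]] :: [F [P [A a]]]] / [T [F [P [A a]]]]]]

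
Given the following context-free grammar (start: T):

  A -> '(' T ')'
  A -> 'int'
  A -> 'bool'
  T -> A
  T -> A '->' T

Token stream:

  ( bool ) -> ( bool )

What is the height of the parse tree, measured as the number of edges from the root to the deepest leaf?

[T [A ( [T [A bool]] )] -> [T [A ( [T [A bool]] )]]]

5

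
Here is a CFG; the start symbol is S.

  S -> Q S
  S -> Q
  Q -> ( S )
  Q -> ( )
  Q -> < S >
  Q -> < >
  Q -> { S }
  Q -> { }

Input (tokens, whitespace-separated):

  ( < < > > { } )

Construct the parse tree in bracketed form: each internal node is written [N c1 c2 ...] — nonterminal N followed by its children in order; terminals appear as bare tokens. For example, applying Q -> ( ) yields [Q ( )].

[S [Q ( [S [Q < [S [Q < >]] >] [S [Q { }]]] )]]

S
Q
( S )
( Q S )
( < S > S )
( < Q > S )
( < < > > S )
( < < > > Q )
( < < > > { } )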